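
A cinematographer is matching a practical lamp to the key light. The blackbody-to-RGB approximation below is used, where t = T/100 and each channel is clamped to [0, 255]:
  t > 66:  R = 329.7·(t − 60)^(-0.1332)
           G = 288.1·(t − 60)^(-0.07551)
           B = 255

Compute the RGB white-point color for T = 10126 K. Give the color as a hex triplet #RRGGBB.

t = 10126/100 = 101.26; the t > 66 branch applies.
R = 329.7·(101.26 − 60)^(-0.1332) = 329.7·41.26^(-0.1332) = 329.7·0.60927 = 200.877.
G = 288.1·(101.26 − 60)^(-0.07551) = 288.1·41.26^(-0.07551) = 288.1·0.75511 = 217.548.
B = 255 by definition for t > 66.
Rounded: (201, 218, 255).
In hex: #C9DAFF.

#C9DAFF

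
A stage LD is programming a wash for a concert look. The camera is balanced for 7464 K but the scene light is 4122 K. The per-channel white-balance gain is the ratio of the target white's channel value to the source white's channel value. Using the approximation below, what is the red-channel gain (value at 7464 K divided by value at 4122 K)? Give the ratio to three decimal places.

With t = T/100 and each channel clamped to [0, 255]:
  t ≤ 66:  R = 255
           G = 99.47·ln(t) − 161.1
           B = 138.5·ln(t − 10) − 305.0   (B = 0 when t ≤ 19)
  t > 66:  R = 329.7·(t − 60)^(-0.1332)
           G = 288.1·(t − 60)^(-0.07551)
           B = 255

At 4122 K (t = 41.22):
  R = 255 by definition for t ≤ 66.
At 7464 K (t = 74.64):
  R = 329.7·(74.64 − 60)^(-0.1332) = 329.7·14.64^(-0.1332) = 329.7·0.69944 = 230.605.
Gain = 230.605 / 255.000 = 0.9043 → 0.904.

0.904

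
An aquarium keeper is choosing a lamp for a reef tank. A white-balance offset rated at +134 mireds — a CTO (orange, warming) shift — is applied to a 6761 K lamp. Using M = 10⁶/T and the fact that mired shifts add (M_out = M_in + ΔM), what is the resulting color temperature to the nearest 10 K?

M_in = 10⁶/6761 = 147.91 mireds.
M_out = 147.91 + (+134) = 281.91 mireds.
T_out = 10⁶/281.91 = 3547.3 K → 3550 K.

3550 K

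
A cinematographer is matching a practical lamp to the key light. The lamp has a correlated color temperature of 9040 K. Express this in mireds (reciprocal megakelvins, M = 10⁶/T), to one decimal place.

110.6 mireds

M = 10⁶ / 9040 = 110.619 → 110.6 mireds.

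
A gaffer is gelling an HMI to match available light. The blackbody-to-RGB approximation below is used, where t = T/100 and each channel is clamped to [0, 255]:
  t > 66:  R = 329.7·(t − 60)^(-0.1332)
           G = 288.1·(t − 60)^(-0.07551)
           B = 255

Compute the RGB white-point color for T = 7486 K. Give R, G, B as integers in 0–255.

t = 7486/100 = 74.86; the t > 66 branch applies.
R = 329.7·(74.86 − 60)^(-0.1332) = 329.7·14.86^(-0.1332) = 329.7·0.69805 = 230.147.
G = 288.1·(74.86 − 60)^(-0.07551) = 288.1·14.86^(-0.07551) = 288.1·0.81564 = 234.987.
B = 255 by definition for t > 66.
Rounded: (230, 235, 255).

R=230, G=235, B=255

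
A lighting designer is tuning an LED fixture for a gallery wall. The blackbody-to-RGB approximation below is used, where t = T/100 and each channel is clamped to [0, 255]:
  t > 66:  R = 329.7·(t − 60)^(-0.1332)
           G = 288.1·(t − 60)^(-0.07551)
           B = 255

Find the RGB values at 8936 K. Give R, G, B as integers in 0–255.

R=210, G=223, B=255

t = 8936/100 = 89.36; the t > 66 branch applies.
R = 329.7·(89.36 − 60)^(-0.1332) = 329.7·29.36^(-0.1332) = 329.7·0.63752 = 210.191.
G = 288.1·(89.36 − 60)^(-0.07551) = 288.1·29.36^(-0.07551) = 288.1·0.77476 = 223.210.
B = 255 by definition for t > 66.
Rounded: (210, 223, 255).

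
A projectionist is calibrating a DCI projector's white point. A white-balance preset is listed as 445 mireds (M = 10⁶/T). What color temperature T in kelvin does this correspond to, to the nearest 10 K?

T = 10⁶ / 445 = 2247.19 K → 2250 K.

2250 K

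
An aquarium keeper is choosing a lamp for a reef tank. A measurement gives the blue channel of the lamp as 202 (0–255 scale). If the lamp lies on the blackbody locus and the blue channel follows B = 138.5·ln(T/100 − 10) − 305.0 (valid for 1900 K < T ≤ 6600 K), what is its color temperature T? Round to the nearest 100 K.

4900 K

ln(t − 10) = (202 + 305.0) / 138.5 = 3.6606.
t − 10 = e^3.6606 = 38.887, so t = 48.887.
T = 100·t = 4889 K → 4900 K to the nearest 100 K.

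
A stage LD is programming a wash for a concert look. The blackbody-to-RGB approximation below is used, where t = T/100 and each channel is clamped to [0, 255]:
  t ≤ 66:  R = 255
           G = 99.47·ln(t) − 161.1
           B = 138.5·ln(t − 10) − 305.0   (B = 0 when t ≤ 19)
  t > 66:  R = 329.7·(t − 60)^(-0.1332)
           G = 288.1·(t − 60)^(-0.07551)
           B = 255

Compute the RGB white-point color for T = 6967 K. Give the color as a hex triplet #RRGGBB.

#F4F3FF

t = 6967/100 = 69.67; the t > 66 branch applies.
R = 329.7·(69.67 − 60)^(-0.1332) = 329.7·9.67^(-0.1332) = 329.7·0.73916 = 243.703.
G = 288.1·(69.67 − 60)^(-0.07551) = 288.1·9.67^(-0.07551) = 288.1·0.84254 = 242.736.
B = 255 by definition for t > 66.
Rounded: (244, 243, 255).
In hex: #F4F3FF.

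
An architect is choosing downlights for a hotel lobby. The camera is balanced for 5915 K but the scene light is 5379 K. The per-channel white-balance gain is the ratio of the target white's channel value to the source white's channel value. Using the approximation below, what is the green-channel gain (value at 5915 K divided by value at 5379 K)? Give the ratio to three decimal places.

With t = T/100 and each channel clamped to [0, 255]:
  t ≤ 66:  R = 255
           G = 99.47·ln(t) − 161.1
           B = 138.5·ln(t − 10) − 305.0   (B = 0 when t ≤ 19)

1.040

At 5379 K (t = 53.79):
  G = 99.47·ln 53.79 − 161.1 = 99.47·3.9851 − 161.1 = 235.297.
At 5915 K (t = 59.15):
  G = 99.47·ln 59.15 − 161.1 = 99.47·4.0801 − 161.1 = 244.745.
Gain = 244.745 / 235.297 = 1.0402 → 1.040.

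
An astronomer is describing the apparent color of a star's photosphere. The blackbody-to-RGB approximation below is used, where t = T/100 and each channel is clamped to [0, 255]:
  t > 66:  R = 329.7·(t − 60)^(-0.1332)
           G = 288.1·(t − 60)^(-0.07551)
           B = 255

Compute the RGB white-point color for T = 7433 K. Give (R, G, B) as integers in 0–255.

(231, 236, 255)

t = 7433/100 = 74.33; the t > 66 branch applies.
R = 329.7·(74.33 − 60)^(-0.1332) = 329.7·14.33^(-0.1332) = 329.7·0.70144 = 231.263.
G = 288.1·(74.33 − 60)^(-0.07551) = 288.1·14.33^(-0.07551) = 288.1·0.81788 = 235.632.
B = 255 by definition for t > 66.
Rounded: (231, 236, 255).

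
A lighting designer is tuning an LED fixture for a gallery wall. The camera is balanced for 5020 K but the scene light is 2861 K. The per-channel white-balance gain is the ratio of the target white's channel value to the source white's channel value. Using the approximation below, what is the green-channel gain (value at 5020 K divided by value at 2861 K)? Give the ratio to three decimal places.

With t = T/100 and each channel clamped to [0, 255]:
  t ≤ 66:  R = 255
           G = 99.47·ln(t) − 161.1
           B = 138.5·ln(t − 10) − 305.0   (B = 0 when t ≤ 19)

1.324

At 2861 K (t = 28.61):
  G = 99.47·ln 28.61 − 161.1 = 99.47·3.3538 − 161.1 = 172.498.
At 5020 K (t = 50.2):
  G = 99.47·ln 50.2 − 161.1 = 99.47·3.9160 − 161.1 = 228.426.
Gain = 228.426 / 172.498 = 1.3242 → 1.324.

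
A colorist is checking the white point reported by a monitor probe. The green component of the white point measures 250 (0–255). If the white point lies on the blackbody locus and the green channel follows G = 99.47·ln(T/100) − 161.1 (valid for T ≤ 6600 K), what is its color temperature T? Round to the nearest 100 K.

6200 K

ln t = (250 + 161.1) / 99.47 = 4.1329.
t = e^4.1329 = 62.359.
T = 100·t = 6236 K → 6200 K to the nearest 100 K.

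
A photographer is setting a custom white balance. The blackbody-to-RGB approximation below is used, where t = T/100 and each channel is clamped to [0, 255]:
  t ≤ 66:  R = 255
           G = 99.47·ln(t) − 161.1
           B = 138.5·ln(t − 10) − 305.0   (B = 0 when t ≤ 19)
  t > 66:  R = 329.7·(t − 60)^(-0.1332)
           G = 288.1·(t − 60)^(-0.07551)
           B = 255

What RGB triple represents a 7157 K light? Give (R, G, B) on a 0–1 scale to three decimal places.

(0.933, 0.939, 1.000)

t = 7157/100 = 71.57; the t > 66 branch applies.
R = 329.7·(71.57 − 60)^(-0.1332) = 329.7·11.57^(-0.1332) = 329.7·0.72171 = 237.948.
G = 288.1·(71.57 − 60)^(-0.07551) = 288.1·11.57^(-0.07551) = 288.1·0.83120 = 239.470.
B = 255 by definition for t > 66.
Dividing each by 255: (0.9331, 0.9391, 1.0000) → (0.933, 0.939, 1.000).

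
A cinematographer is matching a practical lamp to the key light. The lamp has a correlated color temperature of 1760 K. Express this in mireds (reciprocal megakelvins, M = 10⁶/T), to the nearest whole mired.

568 mireds

M = 10⁶ / 1760 = 568.182 → 568 mireds.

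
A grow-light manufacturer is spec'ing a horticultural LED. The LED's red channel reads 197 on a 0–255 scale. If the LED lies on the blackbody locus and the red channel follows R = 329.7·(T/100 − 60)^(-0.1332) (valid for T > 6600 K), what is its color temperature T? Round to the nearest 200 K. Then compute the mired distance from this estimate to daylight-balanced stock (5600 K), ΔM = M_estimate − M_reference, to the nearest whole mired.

(t − 60)^(-0.1332) = 197/329.7 = 0.59751.
t − 60 = 0.59751^(1/-0.1332) = 0.59751^(-7.508) = 47.761, so t = 107.761.
T = 100·t = 10776 K → 10800 K to the nearest 200 K.
M_estimate = 10⁶/10800 = 92.59; M_reference = 10⁶/5600 = 178.57.
ΔM = 92.59 − 178.57 = -85.98 → -86 mireds.

-86 mireds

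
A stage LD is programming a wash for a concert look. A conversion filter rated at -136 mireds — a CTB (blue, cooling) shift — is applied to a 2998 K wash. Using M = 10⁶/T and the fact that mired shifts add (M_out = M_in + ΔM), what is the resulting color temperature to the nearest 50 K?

M_in = 10⁶/2998 = 333.56 mireds.
M_out = 333.56 + (-136) = 197.56 mireds.
T_out = 10⁶/197.56 = 5061.9 K → 5050 K.

5050 K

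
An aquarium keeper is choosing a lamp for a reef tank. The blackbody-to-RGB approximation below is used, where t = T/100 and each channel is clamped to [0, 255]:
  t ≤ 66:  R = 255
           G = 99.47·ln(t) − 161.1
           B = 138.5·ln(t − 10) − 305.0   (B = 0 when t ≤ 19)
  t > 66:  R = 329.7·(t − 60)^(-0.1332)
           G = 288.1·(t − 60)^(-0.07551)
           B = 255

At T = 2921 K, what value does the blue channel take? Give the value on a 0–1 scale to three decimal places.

t = 2921/100 = 29.21; the t ≤ 66 branch applies.
B = 138.5·ln(29.21 − 10) − 305.0 = 138.5·ln 19.21 − 305.0 = 138.5·2.9554 − 305.0 = 104.327.
On a 0–1 scale: 104.327/255 = 0.4091 → 0.409.

0.409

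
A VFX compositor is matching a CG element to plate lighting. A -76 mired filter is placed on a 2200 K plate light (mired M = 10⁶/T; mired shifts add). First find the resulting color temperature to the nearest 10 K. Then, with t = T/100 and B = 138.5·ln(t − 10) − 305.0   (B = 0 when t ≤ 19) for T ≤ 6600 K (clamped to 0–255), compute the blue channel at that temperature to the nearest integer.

M_in = 10⁶/2200 = 454.55; M_out = 454.55 + (-76) = 378.55.
T_out = 10⁶/378.55 = 2641.7 K → 2640 K; t = 26.4.
B = 138.5·ln(26.4 − 10) − 305.0 = 138.5·ln 16.4 − 305.0 = 138.5·2.7973 − 305.0 = 82.423.
Rounded: 82.

82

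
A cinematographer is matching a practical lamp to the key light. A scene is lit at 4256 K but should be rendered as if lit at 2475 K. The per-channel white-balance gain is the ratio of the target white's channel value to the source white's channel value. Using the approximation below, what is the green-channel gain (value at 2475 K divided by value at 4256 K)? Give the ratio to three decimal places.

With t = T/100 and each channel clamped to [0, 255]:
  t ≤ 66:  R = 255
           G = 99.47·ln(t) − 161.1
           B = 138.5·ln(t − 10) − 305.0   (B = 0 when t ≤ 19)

0.746

At 4256 K (t = 42.56):
  G = 99.47·ln 42.56 − 161.1 = 99.47·3.7509 − 161.1 = 212.003.
At 2475 K (t = 24.75):
  G = 99.47·ln 24.75 − 161.1 = 99.47·3.2088 − 161.1 = 158.082.
Gain = 158.082 / 212.003 = 0.7457 → 0.746.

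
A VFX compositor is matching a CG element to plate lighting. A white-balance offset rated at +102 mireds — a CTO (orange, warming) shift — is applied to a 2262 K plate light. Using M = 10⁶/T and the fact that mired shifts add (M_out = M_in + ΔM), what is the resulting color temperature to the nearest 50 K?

1850 K

M_in = 10⁶/2262 = 442.09 mireds.
M_out = 442.09 + (+102) = 544.09 mireds.
T_out = 10⁶/544.09 = 1837.9 K → 1850 K.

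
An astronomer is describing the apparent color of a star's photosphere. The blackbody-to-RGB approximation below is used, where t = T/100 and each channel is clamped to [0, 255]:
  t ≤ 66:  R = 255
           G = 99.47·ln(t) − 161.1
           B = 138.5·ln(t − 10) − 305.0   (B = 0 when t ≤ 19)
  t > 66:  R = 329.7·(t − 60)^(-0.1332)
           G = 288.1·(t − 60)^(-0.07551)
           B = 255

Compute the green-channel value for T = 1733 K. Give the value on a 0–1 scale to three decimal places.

0.481

t = 1733/100 = 17.33; the t ≤ 66 branch applies.
G = 99.47·ln 17.33 − 161.1 = 99.47·2.8524 − 161.1 = 122.632.
On a 0–1 scale: 122.632/255 = 0.4809 → 0.481.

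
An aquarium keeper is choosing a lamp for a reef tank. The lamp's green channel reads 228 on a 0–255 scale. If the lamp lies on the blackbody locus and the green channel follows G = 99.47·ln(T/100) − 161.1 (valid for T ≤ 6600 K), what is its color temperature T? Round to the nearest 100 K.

5000 K

ln t = (228 + 161.1) / 99.47 = 3.9117.
t = e^3.9117 = 49.985.
T = 100·t = 4999 K → 5000 K to the nearest 100 K.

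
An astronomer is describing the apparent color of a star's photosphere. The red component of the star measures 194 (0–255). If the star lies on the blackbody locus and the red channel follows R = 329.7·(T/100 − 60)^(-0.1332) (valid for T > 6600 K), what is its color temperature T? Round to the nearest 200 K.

11400 K

(t − 60)^(-0.1332) = 194/329.7 = 0.58841.
t − 60 = 0.58841^(1/-0.1332) = 0.58841^(-7.508) = 53.593, so t = 113.593.
T = 100·t = 11359 K → 11400 K to the nearest 200 K.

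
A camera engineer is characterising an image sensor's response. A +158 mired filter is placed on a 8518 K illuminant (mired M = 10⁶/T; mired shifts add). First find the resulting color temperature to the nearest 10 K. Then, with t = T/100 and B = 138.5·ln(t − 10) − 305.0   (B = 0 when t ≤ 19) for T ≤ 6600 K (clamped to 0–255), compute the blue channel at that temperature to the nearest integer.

M_in = 10⁶/8518 = 117.40; M_out = 117.40 + (+158) = 275.40.
T_out = 10⁶/275.40 = 3631.1 K → 3630 K; t = 36.3.
B = 138.5·ln(36.3 − 10) − 305.0 = 138.5·ln 26.3 − 305.0 = 138.5·3.2696 − 305.0 = 147.835.
Rounded: 148.

148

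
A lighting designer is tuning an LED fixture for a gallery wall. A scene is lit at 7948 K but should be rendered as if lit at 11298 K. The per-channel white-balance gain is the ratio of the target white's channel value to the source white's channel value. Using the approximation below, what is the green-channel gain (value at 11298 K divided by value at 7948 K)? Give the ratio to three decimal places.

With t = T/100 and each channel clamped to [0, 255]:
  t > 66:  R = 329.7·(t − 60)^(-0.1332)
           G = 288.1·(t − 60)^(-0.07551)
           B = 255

0.927

At 7948 K (t = 79.48):
  G = 288.1·(79.48 − 60)^(-0.07551) = 288.1·19.48^(-0.07551) = 288.1·0.79914 = 230.232.
At 11298 K (t = 112.98):
  G = 288.1·(112.98 − 60)^(-0.07551) = 288.1·52.98^(-0.07551) = 288.1·0.74099 = 213.479.
Gain = 213.479 / 230.232 = 0.9272 → 0.927.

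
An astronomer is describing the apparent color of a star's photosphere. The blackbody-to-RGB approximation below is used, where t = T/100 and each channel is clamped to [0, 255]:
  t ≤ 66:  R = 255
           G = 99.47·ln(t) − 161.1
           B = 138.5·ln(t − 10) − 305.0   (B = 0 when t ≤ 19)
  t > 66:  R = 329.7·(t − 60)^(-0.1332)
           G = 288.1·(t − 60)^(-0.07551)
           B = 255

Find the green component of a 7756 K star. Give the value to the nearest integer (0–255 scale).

t = 7756/100 = 77.56; the t > 66 branch applies.
G = 288.1·(77.56 − 60)^(-0.07551) = 288.1·17.56^(-0.07551) = 288.1·0.80543 = 232.043.
Rounded: 232.

232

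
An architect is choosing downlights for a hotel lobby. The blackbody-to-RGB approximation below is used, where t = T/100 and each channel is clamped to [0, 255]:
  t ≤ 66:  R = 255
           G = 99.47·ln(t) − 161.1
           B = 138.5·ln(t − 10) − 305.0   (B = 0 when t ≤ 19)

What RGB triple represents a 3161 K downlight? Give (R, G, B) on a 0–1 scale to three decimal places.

(1.000, 0.715, 0.473)

t = 3161/100 = 31.61; the t ≤ 66 branch applies.
R = 255 by definition for t ≤ 66.
G = 99.47·ln 31.61 − 161.1 = 99.47·3.4535 − 161.1 = 182.417.
B = 138.5·ln(31.61 − 10) − 305.0 = 138.5·ln 21.61 − 305.0 = 138.5·3.0732 − 305.0 = 120.632.
Dividing each by 255: (1.0000, 0.7154, 0.4731) → (1.000, 0.715, 0.473).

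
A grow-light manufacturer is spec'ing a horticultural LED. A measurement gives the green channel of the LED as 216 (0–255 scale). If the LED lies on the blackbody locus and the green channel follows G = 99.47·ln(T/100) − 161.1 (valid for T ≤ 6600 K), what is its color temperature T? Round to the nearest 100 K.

ln t = (216 + 161.1) / 99.47 = 3.7911.
t = e^3.7911 = 44.305.
T = 100·t = 4430 K → 4400 K to the nearest 100 K.

4400 K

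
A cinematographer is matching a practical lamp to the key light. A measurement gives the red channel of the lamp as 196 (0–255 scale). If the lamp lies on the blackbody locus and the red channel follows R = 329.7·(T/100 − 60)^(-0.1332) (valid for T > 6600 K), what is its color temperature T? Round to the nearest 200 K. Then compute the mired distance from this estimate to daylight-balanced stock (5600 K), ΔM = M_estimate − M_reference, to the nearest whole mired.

-88 mireds

(t − 60)^(-0.1332) = 196/329.7 = 0.59448.
t − 60 = 0.59448^(1/-0.1332) = 0.59448^(-7.508) = 49.621, so t = 109.621.
T = 100·t = 10962 K → 11000 K to the nearest 200 K.
M_estimate = 10⁶/11000 = 90.91; M_reference = 10⁶/5600 = 178.57.
ΔM = 90.91 − 178.57 = -87.66 → -88 mireds.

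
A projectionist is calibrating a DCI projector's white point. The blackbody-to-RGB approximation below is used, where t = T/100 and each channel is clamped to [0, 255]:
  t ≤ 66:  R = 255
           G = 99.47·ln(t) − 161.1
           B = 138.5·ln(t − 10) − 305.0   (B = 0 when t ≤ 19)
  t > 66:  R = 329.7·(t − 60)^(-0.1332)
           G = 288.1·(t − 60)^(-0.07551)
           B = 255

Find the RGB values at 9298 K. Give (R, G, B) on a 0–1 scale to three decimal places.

(0.812, 0.868, 1.000)

t = 9298/100 = 92.98; the t > 66 branch applies.
R = 329.7·(92.98 − 60)^(-0.1332) = 329.7·32.98^(-0.1332) = 329.7·0.62772 = 206.961.
G = 288.1·(92.98 − 60)^(-0.07551) = 288.1·32.98^(-0.07551) = 288.1·0.76799 = 221.259.
B = 255 by definition for t > 66.
Dividing each by 255: (0.8116, 0.8677, 1.0000) → (0.812, 0.868, 1.000).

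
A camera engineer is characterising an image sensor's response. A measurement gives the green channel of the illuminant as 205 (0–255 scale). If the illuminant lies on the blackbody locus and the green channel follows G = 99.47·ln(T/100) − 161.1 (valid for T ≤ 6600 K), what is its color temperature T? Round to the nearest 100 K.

ln t = (205 + 161.1) / 99.47 = 3.6805.
t = e^3.6805 = 39.666.
T = 100·t = 3967 K → 4000 K to the nearest 100 K.

4000 K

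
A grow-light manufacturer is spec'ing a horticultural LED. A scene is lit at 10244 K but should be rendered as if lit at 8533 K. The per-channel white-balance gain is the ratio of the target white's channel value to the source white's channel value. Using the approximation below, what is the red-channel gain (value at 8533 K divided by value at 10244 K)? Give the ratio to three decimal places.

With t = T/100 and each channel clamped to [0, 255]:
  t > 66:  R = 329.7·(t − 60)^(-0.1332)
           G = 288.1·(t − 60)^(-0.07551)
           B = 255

1.071

At 10244 K (t = 102.44):
  R = 329.7·(102.44 − 60)^(-0.1332) = 329.7·42.44^(-0.1332) = 329.7·0.60699 = 200.124.
At 8533 K (t = 85.33):
  R = 329.7·(85.33 − 60)^(-0.1332) = 329.7·25.33^(-0.1332) = 329.7·0.65018 = 214.365.
Gain = 214.365 / 200.124 = 1.0712 → 1.071.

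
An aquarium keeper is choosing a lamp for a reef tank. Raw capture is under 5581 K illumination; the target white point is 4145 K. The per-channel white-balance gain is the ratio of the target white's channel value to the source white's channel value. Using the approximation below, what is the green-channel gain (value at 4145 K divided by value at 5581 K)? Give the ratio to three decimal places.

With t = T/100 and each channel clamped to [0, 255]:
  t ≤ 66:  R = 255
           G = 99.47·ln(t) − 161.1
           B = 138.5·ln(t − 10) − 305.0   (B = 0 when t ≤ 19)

0.876

At 5581 K (t = 55.81):
  G = 99.47·ln 55.81 − 161.1 = 99.47·4.0220 − 161.1 = 238.964.
At 4145 K (t = 41.45):
  G = 99.47·ln 41.45 − 161.1 = 99.47·3.7245 − 161.1 = 209.375.
Gain = 209.375 / 238.964 = 0.8762 → 0.876.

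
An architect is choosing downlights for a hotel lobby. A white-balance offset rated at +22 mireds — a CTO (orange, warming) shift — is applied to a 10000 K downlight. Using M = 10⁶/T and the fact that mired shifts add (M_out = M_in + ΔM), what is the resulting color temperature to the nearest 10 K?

M_in = 10⁶/10000 = 100.00 mireds.
M_out = 100.00 + (+22) = 122.00 mireds.
T_out = 10⁶/122.00 = 8196.7 K → 8200 K.

8200 K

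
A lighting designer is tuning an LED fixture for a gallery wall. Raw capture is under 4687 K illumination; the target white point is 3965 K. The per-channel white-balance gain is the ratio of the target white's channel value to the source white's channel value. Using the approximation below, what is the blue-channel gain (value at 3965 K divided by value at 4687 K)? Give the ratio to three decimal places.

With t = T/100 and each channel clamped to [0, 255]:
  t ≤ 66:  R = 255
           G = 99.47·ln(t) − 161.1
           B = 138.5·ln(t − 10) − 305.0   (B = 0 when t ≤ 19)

0.845

At 4687 K (t = 46.87):
  B = 138.5·ln(46.87 − 10) − 305.0 = 138.5·ln 36.87 − 305.0 = 138.5·3.6074 − 305.0 = 194.625.
At 3965 K (t = 39.65):
  B = 138.5·ln(39.65 − 10) − 305.0 = 138.5·ln 29.65 − 305.0 = 138.5·3.3895 − 305.0 = 164.441.
Gain = 164.441 / 194.625 = 0.8449 → 0.845.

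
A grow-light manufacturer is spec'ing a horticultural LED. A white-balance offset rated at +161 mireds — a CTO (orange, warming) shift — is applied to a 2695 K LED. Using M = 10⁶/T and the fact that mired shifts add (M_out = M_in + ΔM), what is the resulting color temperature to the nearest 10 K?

M_in = 10⁶/2695 = 371.06 mireds.
M_out = 371.06 + (+161) = 532.06 mireds.
T_out = 10⁶/532.06 = 1879.5 K → 1880 K.

1880 K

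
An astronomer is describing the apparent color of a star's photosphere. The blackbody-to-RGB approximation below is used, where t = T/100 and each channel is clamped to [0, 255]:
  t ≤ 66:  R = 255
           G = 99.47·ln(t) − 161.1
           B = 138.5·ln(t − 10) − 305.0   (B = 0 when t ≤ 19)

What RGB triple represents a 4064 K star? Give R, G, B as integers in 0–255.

R=255, G=207, B=169

t = 4064/100 = 40.64; the t ≤ 66 branch applies.
R = 255 by definition for t ≤ 66.
G = 99.47·ln 40.64 − 161.1 = 99.47·3.7048 − 161.1 = 207.412.
B = 138.5·ln(40.64 − 10) − 305.0 = 138.5·ln 30.64 − 305.0 = 138.5·3.4223 − 305.0 = 168.989.
Rounded: (255, 207, 169).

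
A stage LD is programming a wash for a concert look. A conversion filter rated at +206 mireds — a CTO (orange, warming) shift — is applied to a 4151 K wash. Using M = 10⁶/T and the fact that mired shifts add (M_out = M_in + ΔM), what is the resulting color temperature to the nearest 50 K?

2250 K

M_in = 10⁶/4151 = 240.91 mireds.
M_out = 240.91 + (+206) = 446.91 mireds.
T_out = 10⁶/446.91 = 2237.6 K → 2250 K.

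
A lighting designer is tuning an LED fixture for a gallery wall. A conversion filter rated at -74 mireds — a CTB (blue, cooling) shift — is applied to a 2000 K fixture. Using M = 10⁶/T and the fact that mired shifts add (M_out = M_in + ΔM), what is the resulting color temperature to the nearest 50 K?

M_in = 10⁶/2000 = 500.00 mireds.
M_out = 500.00 + (-74) = 426.00 mireds.
T_out = 10⁶/426.00 = 2347.4 K → 2350 K.

2350 K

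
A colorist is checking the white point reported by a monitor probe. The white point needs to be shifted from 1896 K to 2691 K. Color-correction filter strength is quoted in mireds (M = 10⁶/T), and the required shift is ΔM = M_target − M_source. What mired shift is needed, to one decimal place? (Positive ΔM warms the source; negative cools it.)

M_source = 10⁶/1896 = 527.426; M_target = 10⁶/2691 = 371.609.
ΔM = 371.609 − 527.426 = -155.817 → -155.8 mireds, a cooling shift.

-155.8 mireds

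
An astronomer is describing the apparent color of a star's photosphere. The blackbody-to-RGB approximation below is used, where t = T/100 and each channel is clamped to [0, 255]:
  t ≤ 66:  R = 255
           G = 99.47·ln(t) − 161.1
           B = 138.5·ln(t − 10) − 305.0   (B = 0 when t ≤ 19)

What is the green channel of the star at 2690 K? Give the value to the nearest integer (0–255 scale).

166

t = 2690/100 = 26.9; the t ≤ 66 branch applies.
G = 99.47·ln 26.9 − 161.1 = 99.47·3.2921 − 161.1 = 166.368.
Rounded: 166.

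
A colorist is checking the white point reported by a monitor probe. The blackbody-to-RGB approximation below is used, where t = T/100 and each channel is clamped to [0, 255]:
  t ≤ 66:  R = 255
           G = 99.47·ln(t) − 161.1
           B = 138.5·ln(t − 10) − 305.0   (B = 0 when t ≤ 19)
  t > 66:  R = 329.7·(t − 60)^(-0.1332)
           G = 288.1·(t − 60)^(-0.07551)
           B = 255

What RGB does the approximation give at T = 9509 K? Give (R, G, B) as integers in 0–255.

(205, 220, 255)

t = 9509/100 = 95.09; the t > 66 branch applies.
R = 329.7·(95.09 − 60)^(-0.1332) = 329.7·35.09^(-0.1332) = 329.7·0.62256 = 205.258.
G = 288.1·(95.09 − 60)^(-0.07551) = 288.1·35.09^(-0.07551) = 288.1·0.76440 = 220.225.
B = 255 by definition for t > 66.
Rounded: (205, 220, 255).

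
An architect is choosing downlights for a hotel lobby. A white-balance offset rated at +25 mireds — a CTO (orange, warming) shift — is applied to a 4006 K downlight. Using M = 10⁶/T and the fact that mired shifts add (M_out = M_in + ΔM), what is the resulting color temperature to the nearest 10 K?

3640 K

M_in = 10⁶/4006 = 249.63 mireds.
M_out = 249.63 + (+25) = 274.63 mireds.
T_out = 10⁶/274.63 = 3641.3 K → 3640 K.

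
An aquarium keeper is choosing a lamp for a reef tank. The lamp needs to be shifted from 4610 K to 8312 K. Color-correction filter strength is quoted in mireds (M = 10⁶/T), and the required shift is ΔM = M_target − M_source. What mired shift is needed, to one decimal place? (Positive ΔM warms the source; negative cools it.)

-96.6 mireds

M_source = 10⁶/4610 = 216.920; M_target = 10⁶/8312 = 120.308.
ΔM = 120.308 − 216.920 = -96.612 → -96.6 mireds, a cooling shift.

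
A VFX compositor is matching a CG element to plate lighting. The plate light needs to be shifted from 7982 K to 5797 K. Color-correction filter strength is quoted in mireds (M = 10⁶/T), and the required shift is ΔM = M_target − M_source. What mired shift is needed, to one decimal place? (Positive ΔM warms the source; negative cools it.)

M_source = 10⁶/7982 = 125.282; M_target = 10⁶/5797 = 172.503.
ΔM = 172.503 − 125.282 = 47.221 → +47.2 mireds, a warming shift.

+47.2 mireds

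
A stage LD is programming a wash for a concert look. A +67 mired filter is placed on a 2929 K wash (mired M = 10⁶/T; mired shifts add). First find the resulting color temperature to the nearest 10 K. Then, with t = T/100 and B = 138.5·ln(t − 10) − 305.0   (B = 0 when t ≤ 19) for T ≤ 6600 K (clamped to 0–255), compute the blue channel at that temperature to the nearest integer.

65

M_in = 10⁶/2929 = 341.41; M_out = 341.41 + (+67) = 408.41.
T_out = 10⁶/408.41 = 2448.5 K → 2450 K; t = 24.5.
B = 138.5·ln(24.5 − 10) − 305.0 = 138.5·ln 14.5 − 305.0 = 138.5·2.6741 − 305.0 = 65.370.
Rounded: 65.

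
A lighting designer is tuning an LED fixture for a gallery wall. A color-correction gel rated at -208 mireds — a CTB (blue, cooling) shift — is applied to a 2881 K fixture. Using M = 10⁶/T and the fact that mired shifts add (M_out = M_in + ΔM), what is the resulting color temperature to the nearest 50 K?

7200 K

M_in = 10⁶/2881 = 347.10 mireds.
M_out = 347.10 + (-208) = 139.10 mireds.
T_out = 10⁶/139.10 = 7189.0 K → 7200 K.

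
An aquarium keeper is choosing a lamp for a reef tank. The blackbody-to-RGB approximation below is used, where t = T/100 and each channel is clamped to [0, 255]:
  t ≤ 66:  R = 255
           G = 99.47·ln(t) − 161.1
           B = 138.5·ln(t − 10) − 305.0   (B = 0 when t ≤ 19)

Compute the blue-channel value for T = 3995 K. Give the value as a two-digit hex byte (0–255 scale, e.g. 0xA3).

0xA6

t = 3995/100 = 39.95; the t ≤ 66 branch applies.
B = 138.5·ln(39.95 − 10) − 305.0 = 138.5·ln 29.95 − 305.0 = 138.5·3.3995 − 305.0 = 165.835.
Rounded: 166; in hex, 0xA6.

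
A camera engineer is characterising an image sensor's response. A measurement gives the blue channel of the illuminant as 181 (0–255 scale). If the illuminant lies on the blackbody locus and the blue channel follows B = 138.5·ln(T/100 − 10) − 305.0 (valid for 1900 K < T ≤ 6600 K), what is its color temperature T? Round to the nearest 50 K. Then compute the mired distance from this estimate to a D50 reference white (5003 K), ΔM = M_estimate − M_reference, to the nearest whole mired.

ln(t − 10) = (181 + 305.0) / 138.5 = 3.5090.
t − 10 = e^3.5090 = 33.416, so t = 43.416.
T = 100·t = 4342 K → 4350 K to the nearest 50 K.
M_estimate = 10⁶/4350 = 229.89; M_reference = 10⁶/5003 = 199.88.
ΔM = 229.89 − 199.88 = 30.00 → +30 mireds.

+30 mireds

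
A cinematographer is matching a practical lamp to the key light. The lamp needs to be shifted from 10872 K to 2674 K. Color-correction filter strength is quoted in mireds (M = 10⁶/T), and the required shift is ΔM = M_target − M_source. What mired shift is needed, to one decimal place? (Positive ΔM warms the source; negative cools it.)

M_source = 10⁶/10872 = 91.979; M_target = 10⁶/2674 = 373.972.
ΔM = 373.972 − 91.979 = 281.992 → +282.0 mireds, a warming shift.

+282.0 mireds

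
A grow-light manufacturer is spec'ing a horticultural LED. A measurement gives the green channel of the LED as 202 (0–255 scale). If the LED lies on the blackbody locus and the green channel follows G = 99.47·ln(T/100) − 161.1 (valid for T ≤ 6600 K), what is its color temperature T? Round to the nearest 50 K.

3850 K

ln t = (202 + 161.1) / 99.47 = 3.6503.
t = e^3.6503 = 38.488.
T = 100·t = 3849 K → 3850 K to the nearest 50 K.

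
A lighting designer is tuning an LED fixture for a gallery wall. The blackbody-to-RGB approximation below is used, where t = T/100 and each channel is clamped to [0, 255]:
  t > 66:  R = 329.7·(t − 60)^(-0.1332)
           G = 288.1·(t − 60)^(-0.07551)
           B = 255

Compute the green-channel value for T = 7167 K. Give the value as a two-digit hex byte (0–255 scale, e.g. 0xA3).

t = 7167/100 = 71.67; the t > 66 branch applies.
G = 288.1·(71.67 − 60)^(-0.07551) = 288.1·11.67^(-0.07551) = 288.1·0.83066 = 239.314.
Rounded: 239; in hex, 0xEF.

0xEF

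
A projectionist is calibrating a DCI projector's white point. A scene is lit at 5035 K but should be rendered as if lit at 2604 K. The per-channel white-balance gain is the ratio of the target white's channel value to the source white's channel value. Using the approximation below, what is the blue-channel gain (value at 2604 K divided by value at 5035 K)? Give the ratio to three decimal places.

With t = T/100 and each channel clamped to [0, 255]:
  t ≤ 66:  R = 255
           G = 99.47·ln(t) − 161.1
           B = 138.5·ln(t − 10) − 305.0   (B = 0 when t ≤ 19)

0.383

At 5035 K (t = 50.35):
  B = 138.5·ln(50.35 − 10) − 305.0 = 138.5·ln 40.35 − 305.0 = 138.5·3.6976 − 305.0 = 207.116.
At 2604 K (t = 26.04):
  B = 138.5·ln(26.04 − 10) − 305.0 = 138.5·ln 16.04 − 305.0 = 138.5·2.7751 − 305.0 = 79.349.
Gain = 79.349 / 207.116 = 0.3831 → 0.383.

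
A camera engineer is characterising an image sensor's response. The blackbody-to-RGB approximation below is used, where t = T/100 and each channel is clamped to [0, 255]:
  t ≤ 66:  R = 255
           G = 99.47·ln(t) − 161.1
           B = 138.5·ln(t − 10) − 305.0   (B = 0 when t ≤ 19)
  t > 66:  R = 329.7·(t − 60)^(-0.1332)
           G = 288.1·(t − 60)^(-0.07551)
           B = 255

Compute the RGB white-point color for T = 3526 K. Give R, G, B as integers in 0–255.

R=255, G=193, B=142

t = 3526/100 = 35.26; the t ≤ 66 branch applies.
R = 255 by definition for t ≤ 66.
G = 99.47·ln 35.26 − 161.1 = 99.47·3.5627 − 161.1 = 193.287.
B = 138.5·ln(35.26 − 10) − 305.0 = 138.5·ln 25.26 − 305.0 = 138.5·3.2292 − 305.0 = 142.247.
Rounded: (255, 193, 142).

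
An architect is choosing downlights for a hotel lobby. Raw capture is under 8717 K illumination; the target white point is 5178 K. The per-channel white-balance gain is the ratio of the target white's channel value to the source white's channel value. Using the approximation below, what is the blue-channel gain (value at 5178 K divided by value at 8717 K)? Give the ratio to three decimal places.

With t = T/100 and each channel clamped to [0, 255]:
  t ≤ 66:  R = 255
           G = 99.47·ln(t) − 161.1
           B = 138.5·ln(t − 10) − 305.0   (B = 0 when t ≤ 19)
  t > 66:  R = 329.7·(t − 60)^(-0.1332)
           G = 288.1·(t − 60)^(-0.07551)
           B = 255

At 8717 K (t = 87.17):
  B = 255 by definition for t > 66.
At 5178 K (t = 51.78):
  B = 138.5·ln(51.78 − 10) − 305.0 = 138.5·ln 41.78 − 305.0 = 138.5·3.7324 − 305.0 = 211.940.
Gain = 211.940 / 255.000 = 0.8311 → 0.831.

0.831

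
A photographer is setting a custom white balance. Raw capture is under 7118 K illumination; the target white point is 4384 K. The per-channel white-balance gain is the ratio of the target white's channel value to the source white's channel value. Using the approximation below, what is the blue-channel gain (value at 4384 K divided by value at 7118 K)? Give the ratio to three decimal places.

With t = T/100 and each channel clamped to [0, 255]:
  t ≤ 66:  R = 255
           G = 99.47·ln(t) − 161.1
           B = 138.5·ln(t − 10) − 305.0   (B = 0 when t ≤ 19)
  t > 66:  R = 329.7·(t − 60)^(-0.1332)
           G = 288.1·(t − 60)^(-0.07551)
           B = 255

At 7118 K (t = 71.18):
  B = 255 by definition for t > 66.
At 4384 K (t = 43.84):
  B = 138.5·ln(43.84 − 10) − 305.0 = 138.5·ln 33.84 − 305.0 = 138.5·3.5216 − 305.0 = 182.748.
Gain = 182.748 / 255.000 = 0.7167 → 0.717.

0.717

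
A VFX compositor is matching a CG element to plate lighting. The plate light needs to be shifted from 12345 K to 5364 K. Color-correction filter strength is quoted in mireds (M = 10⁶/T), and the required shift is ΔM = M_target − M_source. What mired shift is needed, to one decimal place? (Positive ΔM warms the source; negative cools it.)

+105.4 mireds

M_source = 10⁶/12345 = 81.004; M_target = 10⁶/5364 = 186.428.
ΔM = 186.428 − 81.004 = 105.424 → +105.4 mireds, a warming shift.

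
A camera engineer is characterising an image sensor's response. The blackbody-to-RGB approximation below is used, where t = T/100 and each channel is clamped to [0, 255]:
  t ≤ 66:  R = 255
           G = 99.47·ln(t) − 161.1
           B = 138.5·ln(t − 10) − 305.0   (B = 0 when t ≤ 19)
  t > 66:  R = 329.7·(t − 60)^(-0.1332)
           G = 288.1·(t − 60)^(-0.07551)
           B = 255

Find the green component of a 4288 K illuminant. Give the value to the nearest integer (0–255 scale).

t = 4288/100 = 42.88; the t ≤ 66 branch applies.
G = 99.47·ln 42.88 − 161.1 = 99.47·3.7584 − 161.1 = 212.749.
Rounded: 213.

213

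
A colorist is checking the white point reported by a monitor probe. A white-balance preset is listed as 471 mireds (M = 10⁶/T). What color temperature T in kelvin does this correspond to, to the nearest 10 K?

2120 K

T = 10⁶ / 471 = 2123.14 K → 2120 K.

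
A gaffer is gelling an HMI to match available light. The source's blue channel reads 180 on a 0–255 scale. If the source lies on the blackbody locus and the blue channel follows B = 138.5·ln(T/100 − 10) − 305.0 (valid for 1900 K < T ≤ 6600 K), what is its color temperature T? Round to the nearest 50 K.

4300 K

ln(t − 10) = (180 + 305.0) / 138.5 = 3.5018.
t − 10 = e^3.5018 = 33.175, so t = 43.175.
T = 100·t = 4318 K → 4300 K to the nearest 50 K.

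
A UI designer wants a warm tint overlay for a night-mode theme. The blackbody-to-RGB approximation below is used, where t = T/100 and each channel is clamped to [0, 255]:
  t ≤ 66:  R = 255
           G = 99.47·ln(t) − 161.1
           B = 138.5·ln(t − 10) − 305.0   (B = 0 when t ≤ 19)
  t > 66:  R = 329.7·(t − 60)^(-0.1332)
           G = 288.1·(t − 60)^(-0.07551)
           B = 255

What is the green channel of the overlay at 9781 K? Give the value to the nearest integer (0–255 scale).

t = 9781/100 = 97.81; the t > 66 branch applies.
G = 288.1·(97.81 − 60)^(-0.07551) = 288.1·37.81^(-0.07551) = 288.1·0.76011 = 218.987.
Rounded: 219.

219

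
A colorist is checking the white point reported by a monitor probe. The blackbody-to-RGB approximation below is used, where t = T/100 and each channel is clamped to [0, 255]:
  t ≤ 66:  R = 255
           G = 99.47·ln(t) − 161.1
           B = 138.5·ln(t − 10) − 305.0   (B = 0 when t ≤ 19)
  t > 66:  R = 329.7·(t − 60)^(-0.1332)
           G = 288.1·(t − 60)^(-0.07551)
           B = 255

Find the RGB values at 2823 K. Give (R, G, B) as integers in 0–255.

(255, 171, 97)

t = 2823/100 = 28.23; the t ≤ 66 branch applies.
R = 255 by definition for t ≤ 66.
G = 99.47·ln 28.23 − 161.1 = 99.47·3.3404 − 161.1 = 171.168.
B = 138.5·ln(28.23 − 10) − 305.0 = 138.5·ln 18.23 − 305.0 = 138.5·2.9031 − 305.0 = 97.075.
Rounded: (255, 171, 97).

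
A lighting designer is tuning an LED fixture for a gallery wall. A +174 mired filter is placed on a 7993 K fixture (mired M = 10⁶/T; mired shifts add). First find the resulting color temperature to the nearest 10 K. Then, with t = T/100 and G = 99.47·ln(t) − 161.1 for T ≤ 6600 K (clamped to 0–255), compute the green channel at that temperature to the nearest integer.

M_in = 10⁶/7993 = 125.11; M_out = 125.11 + (+174) = 299.11.
T_out = 10⁶/299.11 = 3343.3 K → 3340 K; t = 33.4.
G = 99.47·ln 33.4 − 161.1 = 99.47·3.5086 − 161.1 = 187.896.
Rounded: 188.

188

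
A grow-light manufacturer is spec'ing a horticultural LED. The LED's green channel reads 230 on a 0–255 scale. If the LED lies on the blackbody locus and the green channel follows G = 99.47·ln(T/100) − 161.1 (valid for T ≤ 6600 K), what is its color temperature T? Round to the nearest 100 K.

5100 K

ln t = (230 + 161.1) / 99.47 = 3.9318.
t = e^3.9318 = 51.001.
T = 100·t = 5100 K → 5100 K to the nearest 100 K.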